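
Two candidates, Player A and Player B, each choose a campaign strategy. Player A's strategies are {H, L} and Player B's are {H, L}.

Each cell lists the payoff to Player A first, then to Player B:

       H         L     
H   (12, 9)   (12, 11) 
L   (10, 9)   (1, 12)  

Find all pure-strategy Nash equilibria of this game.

(H, H): Player B prefers L (11 > 9) — not an equilibrium.
(H, L): Player A gets 12 ≥ 1 from L, and Player B gets 11 ≥ 9 from H — Nash equilibrium.
(L, H): Player A prefers H (12 > 10); Player B prefers L (12 > 9) — not an equilibrium.
(L, L): Player A prefers H (12 > 1) — not an equilibrium.

(H, L)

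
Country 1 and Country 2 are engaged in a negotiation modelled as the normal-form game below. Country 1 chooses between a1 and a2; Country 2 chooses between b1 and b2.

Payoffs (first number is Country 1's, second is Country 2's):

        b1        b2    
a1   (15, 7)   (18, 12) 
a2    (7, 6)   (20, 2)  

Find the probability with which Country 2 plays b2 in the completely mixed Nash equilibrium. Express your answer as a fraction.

Let q be the probability that Country 2 plays b1. In a completely mixed equilibrium, Country 1 must be indifferent between a1 and a2.
Country 1's expected payoff from a1 is 15q + 18(1−q); from a2 it is 7q + 20(1−q).
Setting these equal: −3q + 18 = −13q + 20, so q = 1/5.
Therefore Country 2 plays b2 with probability 1 − 1/5 = 4/5.

4/5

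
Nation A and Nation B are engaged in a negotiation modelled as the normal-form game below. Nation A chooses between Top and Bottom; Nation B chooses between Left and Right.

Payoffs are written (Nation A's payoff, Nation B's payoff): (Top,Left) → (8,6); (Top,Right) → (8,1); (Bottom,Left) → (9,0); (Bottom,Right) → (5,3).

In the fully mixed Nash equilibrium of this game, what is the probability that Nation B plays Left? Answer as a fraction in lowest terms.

3/4

Let q be the probability that Nation B plays Left. In a completely mixed equilibrium, Nation A must be indifferent between Top and Bottom.
Nation A's expected payoff from Top is 8q + 8(1−q); from Bottom it is 9q + 5(1−q).
Setting these equal: 8 = 4q + 5, so q = 3/4.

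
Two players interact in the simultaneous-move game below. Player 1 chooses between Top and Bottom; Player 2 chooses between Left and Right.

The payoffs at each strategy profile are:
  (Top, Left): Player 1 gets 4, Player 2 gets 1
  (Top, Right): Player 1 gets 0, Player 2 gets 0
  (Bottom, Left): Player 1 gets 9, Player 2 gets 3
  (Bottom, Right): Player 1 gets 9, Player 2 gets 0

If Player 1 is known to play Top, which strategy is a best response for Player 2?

Left

Against Top, Player 2 earns 1 from Left and 0 from Right.
So Left is the best response.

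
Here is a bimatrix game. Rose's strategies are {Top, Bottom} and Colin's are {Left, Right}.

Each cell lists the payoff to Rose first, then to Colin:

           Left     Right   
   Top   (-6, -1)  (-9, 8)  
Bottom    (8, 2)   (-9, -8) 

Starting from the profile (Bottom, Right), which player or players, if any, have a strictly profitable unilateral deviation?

Rose at (Bottom, Right) earns -9; deviating to Top yields -9 — not better.
Colin earns -8; deviating to Left yields 2 — a strict improvement.
Only Colin has a strictly profitable deviation.

Colin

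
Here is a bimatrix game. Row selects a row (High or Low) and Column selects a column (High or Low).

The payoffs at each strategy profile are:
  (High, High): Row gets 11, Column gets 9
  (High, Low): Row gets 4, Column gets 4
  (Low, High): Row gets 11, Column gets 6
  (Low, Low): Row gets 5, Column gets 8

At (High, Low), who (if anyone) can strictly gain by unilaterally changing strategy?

Both

Row at (High, Low) earns 4; deviating to Low yields 5 — a strict improvement.
Column earns 4; deviating to High yields 9 — a strict improvement.
Both Row and Column have strictly profitable deviations.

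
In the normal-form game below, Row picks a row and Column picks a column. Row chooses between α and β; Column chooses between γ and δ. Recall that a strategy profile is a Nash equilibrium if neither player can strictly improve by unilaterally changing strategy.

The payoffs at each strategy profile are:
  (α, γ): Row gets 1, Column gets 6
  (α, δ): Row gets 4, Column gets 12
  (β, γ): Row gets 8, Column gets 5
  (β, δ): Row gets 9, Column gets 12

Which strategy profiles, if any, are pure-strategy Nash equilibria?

(α, γ): Row prefers β (8 > 1); Column prefers δ (12 > 6) — not an equilibrium.
(α, δ): Row prefers β (9 > 4) — not an equilibrium.
(β, γ): Column prefers δ (12 > 5) — not an equilibrium.
(β, δ): Row gets 9 ≥ 4 from α, and Column gets 12 ≥ 5 from γ — Nash equilibrium.

(β, δ)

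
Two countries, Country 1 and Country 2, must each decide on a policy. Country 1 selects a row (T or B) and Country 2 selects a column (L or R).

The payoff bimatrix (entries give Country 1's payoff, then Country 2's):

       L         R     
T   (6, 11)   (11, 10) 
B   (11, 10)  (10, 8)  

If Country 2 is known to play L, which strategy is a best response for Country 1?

Against L, Country 1 earns 6 from T and 11 from B.
So B is the best response.

B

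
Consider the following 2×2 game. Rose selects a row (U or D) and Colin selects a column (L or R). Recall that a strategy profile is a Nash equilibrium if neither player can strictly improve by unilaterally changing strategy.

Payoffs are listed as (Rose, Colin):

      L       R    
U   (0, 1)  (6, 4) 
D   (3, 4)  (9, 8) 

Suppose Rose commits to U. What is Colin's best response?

Against U, Colin earns 1 from L and 4 from R.
So R is the best response.

R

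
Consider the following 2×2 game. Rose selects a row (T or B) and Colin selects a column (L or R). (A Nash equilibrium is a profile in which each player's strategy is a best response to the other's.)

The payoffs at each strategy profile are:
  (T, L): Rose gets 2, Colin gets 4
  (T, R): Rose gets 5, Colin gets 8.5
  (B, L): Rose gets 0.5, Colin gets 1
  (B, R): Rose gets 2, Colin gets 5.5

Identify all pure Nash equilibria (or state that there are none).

(T, L): Colin prefers R (8.5 > 4) — not an equilibrium.
(T, R): Rose gets 5 ≥ 2 from B, and Colin gets 8.5 ≥ 4 from L — Nash equilibrium.
(B, L): Rose prefers T (2 > 0.5); Colin prefers R (5.5 > 1) — not an equilibrium.
(B, R): Rose prefers T (5 > 2) — not an equilibrium.

(T, R)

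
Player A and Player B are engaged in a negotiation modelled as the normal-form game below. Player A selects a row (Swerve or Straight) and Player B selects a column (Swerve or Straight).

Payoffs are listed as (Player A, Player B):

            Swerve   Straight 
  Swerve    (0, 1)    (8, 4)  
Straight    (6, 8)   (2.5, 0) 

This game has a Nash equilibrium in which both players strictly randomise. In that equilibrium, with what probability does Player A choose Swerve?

Let x be the probability that Player A plays Swerve. In a completely mixed equilibrium, Player B must be indifferent between Swerve and Straight.
Player B's expected payoff from Swerve is x + 8(1−x); from Straight it is 4x.
Setting these equal: −7x + 8 = 4x, so x = 8/11.

8/11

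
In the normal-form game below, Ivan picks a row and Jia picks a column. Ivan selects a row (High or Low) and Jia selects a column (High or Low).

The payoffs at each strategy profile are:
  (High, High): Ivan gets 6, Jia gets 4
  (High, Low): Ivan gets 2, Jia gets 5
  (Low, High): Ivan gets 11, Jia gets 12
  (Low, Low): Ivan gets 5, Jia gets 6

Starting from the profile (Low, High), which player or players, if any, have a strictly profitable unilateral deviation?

Ivan at (Low, High) earns 11; deviating to High yields 6 — not better.
Jia earns 12; deviating to Low yields 6 — not better.
Neither player can strictly improve; the profile is a Nash equilibrium.

Neither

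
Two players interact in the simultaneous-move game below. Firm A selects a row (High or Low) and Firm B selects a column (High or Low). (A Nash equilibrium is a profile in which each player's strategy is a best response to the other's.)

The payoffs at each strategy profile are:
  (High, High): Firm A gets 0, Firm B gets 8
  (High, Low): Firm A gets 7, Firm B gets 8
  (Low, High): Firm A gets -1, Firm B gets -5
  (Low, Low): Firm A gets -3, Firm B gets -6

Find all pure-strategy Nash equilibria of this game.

(High, High): Firm A gets 0 ≥ -1 from Low, and Firm B gets 8 ≥ 8 from Low — Nash equilibrium.
(High, Low): Firm A gets 7 ≥ -3 from Low, and Firm B gets 8 ≥ 8 from High — Nash equilibrium.
(Low, High): Firm A prefers High (0 > -1) — not an equilibrium.
(Low, Low): Firm A prefers High (7 > -3); Firm B prefers High (-5 > -6) — not an equilibrium.

(High, High) and (High, Low)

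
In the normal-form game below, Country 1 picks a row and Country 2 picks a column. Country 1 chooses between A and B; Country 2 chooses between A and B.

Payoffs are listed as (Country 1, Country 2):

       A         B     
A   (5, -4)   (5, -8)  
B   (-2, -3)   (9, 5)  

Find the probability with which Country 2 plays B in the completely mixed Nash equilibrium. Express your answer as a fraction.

Let q be the probability that Country 2 plays A. In a completely mixed equilibrium, Country 1 must be indifferent between A and B.
Country 1's expected payoff from A is 5q + 5(1−q); from B it is −2q + 9(1−q).
Setting these equal: 5 = −11q + 9, so q = 4/11.
Therefore Country 2 plays B with probability 1 − 4/11 = 7/11.

7/11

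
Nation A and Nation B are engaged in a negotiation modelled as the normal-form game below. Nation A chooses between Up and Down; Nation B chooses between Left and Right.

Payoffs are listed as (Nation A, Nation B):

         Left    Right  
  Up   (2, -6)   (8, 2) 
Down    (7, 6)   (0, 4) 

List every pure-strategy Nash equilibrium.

(Up, Left): Nation A prefers Down (7 > 2); Nation B prefers Right (2 > -6) — not an equilibrium.
(Up, Right): Nation A gets 8 ≥ 0 from Down, and Nation B gets 2 ≥ -6 from Left — Nash equilibrium.
(Down, Left): Nation A gets 7 ≥ 2 from Up, and Nation B gets 6 ≥ 4 from Right — Nash equilibrium.
(Down, Right): Nation A prefers Up (8 > 0); Nation B prefers Left (6 > 4) — not an equilibrium.

(Up, Right) and (Down, Left)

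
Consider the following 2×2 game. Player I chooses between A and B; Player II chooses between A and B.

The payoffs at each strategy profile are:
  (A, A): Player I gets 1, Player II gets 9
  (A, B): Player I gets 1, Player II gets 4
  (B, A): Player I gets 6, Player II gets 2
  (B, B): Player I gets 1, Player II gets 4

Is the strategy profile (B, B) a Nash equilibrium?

At (B, B), Player I earns 1; switching to A would give 1, so Player I has no profitable deviation.
Player II earns 4; switching to A would give 2, so Player II has no profitable deviation.
Neither player can gain by a unilateral deviation, so this profile is a Nash equilibrium.

Yes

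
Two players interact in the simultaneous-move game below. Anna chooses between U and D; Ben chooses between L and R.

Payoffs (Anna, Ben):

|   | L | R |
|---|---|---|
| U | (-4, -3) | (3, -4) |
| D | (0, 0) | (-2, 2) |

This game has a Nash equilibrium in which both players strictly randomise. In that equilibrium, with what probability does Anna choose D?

Let x be the probability that Anna plays U. In a completely mixed equilibrium, Ben must be indifferent between L and R.
Ben's expected payoff from L is −3x; from R it is −4x + 2(1−x).
Setting these equal: −3x = −6x + 2, so x = 2/3.
Therefore Anna plays D with probability 1 − 2/3 = 1/3.

1/3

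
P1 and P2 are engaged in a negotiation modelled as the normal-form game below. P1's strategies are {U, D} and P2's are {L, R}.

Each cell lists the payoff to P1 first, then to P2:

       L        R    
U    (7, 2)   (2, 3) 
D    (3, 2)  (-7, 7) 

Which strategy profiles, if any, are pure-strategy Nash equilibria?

(U, R)

(U, L): P2 prefers R (3 > 2) — not an equilibrium.
(U, R): P1 gets 2 ≥ -7 from D, and P2 gets 3 ≥ 2 from L — Nash equilibrium.
(D, L): P1 prefers U (7 > 3); P2 prefers R (7 > 2) — not an equilibrium.
(D, R): P1 prefers U (2 > -7) — not an equilibrium.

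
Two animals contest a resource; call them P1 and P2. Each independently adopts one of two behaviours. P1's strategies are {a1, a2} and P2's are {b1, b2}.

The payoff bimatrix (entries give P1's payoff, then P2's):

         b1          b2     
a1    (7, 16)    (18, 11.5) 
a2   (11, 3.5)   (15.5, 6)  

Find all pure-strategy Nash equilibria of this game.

(a1, b1): P1 prefers a2 (11 > 7) — not an equilibrium.
(a1, b2): P2 prefers b1 (16 > 11.5) — not an equilibrium.
(a2, b1): P2 prefers b2 (6 > 3.5) — not an equilibrium.
(a2, b2): P1 prefers a1 (18 > 15.5) — not an equilibrium.

none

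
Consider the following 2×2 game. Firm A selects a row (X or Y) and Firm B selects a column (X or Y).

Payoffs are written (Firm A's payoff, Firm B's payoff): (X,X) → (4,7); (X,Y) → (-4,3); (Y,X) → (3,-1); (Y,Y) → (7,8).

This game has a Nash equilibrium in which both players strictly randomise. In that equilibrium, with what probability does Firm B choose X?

Let c be the probability that Firm B plays X. In a completely mixed equilibrium, Firm A must be indifferent between X and Y.
Firm A's expected payoff from X is 4c − 4(1−c); from Y it is 3c + 7(1−c).
Setting these equal: 8c − 4 = −4c + 7, so c = 11/12.

11/12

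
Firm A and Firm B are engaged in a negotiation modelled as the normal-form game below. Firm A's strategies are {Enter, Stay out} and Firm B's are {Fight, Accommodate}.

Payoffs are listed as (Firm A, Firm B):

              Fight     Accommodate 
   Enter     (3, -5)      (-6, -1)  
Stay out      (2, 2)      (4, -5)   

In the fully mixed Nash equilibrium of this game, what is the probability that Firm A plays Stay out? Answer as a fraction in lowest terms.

Let p be the probability that Firm A plays Enter. In a completely mixed equilibrium, Firm B must be indifferent between Fight and Accommodate.
Firm B's expected payoff from Fight is −5p + 2(1−p); from Accommodate it is −p − 5(1−p).
Setting these equal: −7p + 2 = 4p − 5, so p = 7/11.
Therefore Firm A plays Stay out with probability 1 − 7/11 = 4/11.

4/11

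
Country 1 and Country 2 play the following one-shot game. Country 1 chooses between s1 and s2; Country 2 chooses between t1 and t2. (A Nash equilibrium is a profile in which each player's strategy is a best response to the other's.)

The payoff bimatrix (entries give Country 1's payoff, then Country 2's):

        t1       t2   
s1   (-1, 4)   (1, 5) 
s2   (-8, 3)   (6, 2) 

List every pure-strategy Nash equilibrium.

(s1, t1): Country 2 prefers t2 (5 > 4) — not an equilibrium.
(s1, t2): Country 1 prefers s2 (6 > 1) — not an equilibrium.
(s2, t1): Country 1 prefers s1 (-1 > -8) — not an equilibrium.
(s2, t2): Country 2 prefers t1 (3 > 2) — not an equilibrium.

none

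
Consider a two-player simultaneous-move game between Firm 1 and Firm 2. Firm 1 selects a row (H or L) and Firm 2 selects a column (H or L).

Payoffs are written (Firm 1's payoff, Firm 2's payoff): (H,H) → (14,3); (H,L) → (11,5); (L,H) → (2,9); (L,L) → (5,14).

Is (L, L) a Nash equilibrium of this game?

No

At (L, L), Firm 1 earns 5; switching to H would give 11, so Firm 1 would deviate.
Firm 2 earns 14; switching to H would give 9, so Firm 2 has no profitable deviation.
Since at least one player can profitably deviate, this is not a Nash equilibrium.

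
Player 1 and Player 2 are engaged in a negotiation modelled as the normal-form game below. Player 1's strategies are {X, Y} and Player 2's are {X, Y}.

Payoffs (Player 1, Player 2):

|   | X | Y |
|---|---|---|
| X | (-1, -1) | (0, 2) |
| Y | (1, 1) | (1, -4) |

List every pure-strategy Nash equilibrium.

(X, X): Player 1 prefers Y (1 > -1); Player 2 prefers Y (2 > -1) — not an equilibrium.
(X, Y): Player 1 prefers Y (1 > 0) — not an equilibrium.
(Y, X): Player 1 gets 1 ≥ -1 from X, and Player 2 gets 1 ≥ -4 from Y — Nash equilibrium.
(Y, Y): Player 2 prefers X (1 > -4) — not an equilibrium.

(Y, X)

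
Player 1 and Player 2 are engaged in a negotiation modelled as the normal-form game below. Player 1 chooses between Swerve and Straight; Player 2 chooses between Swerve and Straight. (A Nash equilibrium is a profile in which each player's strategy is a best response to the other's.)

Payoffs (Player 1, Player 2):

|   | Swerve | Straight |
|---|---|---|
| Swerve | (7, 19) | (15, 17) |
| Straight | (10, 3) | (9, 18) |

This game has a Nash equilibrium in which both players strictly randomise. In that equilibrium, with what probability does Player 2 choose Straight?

1/3

Let c be the probability that Player 2 plays Swerve. In a completely mixed equilibrium, Player 1 must be indifferent between Swerve and Straight.
Player 1's expected payoff from Swerve is 7c + 15(1−c); from Straight it is 10c + 9(1−c).
Setting these equal: −8c + 15 = c + 9, so c = 2/3.
Therefore Player 2 plays Straight with probability 1 − 2/3 = 1/3.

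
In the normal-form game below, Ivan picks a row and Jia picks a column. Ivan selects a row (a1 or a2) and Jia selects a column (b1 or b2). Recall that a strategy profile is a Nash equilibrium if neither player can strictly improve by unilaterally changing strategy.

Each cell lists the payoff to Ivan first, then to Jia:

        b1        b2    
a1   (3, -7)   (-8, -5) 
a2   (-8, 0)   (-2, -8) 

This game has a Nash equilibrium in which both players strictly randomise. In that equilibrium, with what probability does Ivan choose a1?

Let r be the probability that Ivan plays a1. In a completely mixed equilibrium, Jia must be indifferent between b1 and b2.
Jia's expected payoff from b1 is −7r; from b2 it is −5r − 8(1−r).
Setting these equal: −7r = 3r − 8, so r = 4/5.

4/5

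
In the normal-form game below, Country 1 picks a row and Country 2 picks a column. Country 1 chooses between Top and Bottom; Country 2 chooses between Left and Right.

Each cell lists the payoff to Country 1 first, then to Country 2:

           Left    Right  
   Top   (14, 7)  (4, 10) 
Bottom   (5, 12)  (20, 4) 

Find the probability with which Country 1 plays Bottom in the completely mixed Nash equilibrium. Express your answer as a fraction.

Let r be the probability that Country 1 plays Top. In a completely mixed equilibrium, Country 2 must be indifferent between Left and Right.
Country 2's expected payoff from Left is 7r + 12(1−r); from Right it is 10r + 4(1−r).
Setting these equal: −5r + 12 = 6r + 4, so r = 8/11.
Therefore Country 1 plays Bottom with probability 1 − 8/11 = 3/11.

3/11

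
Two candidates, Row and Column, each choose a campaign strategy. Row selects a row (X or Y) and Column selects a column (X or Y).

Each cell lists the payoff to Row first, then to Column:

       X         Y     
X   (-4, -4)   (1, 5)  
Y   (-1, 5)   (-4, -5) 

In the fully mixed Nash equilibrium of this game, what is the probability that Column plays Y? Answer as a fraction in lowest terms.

3/8

Let y be the probability that Column plays X. In a completely mixed equilibrium, Row must be indifferent between X and Y.
Row's expected payoff from X is −4y + (1−y); from Y it is −y − 4(1−y).
Setting these equal: −5y + 1 = 3y − 4, so y = 5/8.
Therefore Column plays Y with probability 1 − 5/8 = 3/8.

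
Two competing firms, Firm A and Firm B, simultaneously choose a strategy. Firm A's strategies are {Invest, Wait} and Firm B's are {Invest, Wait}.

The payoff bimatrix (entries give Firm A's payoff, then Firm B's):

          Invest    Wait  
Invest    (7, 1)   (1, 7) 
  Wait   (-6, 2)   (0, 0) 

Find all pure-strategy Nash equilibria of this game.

(Invest, Invest): Firm B prefers Wait (7 > 1) — not an equilibrium.
(Invest, Wait): Firm A gets 1 ≥ 0 from Wait, and Firm B gets 7 ≥ 1 from Invest — Nash equilibrium.
(Wait, Invest): Firm A prefers Invest (7 > -6) — not an equilibrium.
(Wait, Wait): Firm A prefers Invest (1 > 0); Firm B prefers Invest (2 > 0) — not an equilibrium.

(Invest, Wait)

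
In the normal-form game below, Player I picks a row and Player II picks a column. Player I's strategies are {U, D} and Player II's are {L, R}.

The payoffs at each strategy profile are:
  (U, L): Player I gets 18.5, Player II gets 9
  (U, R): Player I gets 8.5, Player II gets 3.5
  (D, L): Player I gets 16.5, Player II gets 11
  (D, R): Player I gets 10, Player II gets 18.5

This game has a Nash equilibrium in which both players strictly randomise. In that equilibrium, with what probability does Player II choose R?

4/7

Let y be the probability that Player II plays L. In a completely mixed equilibrium, Player I must be indifferent between U and D.
Player I's expected payoff from U is 18.5y + 8.5(1−y); from D it is 16.5y + 10(1−y).
Setting these equal: 10y + 8.5 = 6.5y + 10, so y = 3/7.
Therefore Player II plays R with probability 1 − 3/7 = 4/7.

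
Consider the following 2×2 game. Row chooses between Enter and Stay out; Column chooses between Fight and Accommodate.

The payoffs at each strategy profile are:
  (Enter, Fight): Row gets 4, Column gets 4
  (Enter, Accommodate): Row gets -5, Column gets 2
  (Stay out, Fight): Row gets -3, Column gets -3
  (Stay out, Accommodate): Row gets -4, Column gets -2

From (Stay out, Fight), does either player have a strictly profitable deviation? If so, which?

Row at (Stay out, Fight) earns -3; deviating to Enter yields 4 — a strict improvement.
Column earns -3; deviating to Accommodate yields -2 — a strict improvement.
Both Row and Column have strictly profitable deviations.

Both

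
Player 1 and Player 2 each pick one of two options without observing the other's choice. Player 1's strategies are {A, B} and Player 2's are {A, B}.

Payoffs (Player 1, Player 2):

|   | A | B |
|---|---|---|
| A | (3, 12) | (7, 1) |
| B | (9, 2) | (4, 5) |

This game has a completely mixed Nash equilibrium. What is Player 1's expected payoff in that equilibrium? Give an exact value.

First find y, the probability Player 2 plays A, from Player 1's indifference between A and B: 3y + 7(1−y) = 9y + 4(1−y), giving y = 1/3.
Since Player 1 is indifferent in equilibrium, Player 1's expected payoff equals the payoff from either row against (1/3, 2/3). Using A: 3(1/3) + 7(2/3) = 17/3.

17/3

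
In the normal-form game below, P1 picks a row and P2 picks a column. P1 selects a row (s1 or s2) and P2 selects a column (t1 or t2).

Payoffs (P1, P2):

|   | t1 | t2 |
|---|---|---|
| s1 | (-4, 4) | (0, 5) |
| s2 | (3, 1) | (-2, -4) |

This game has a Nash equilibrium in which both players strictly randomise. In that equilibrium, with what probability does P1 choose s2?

Let r be the probability that P1 plays s1. In a completely mixed equilibrium, P2 must be indifferent between t1 and t2.
P2's expected payoff from t1 is 4r + (1−r); from t2 it is 5r − 4(1−r).
Setting these equal: 3r + 1 = 9r − 4, so r = 5/6.
Therefore P1 plays s2 with probability 1 − 5/6 = 1/6.

1/6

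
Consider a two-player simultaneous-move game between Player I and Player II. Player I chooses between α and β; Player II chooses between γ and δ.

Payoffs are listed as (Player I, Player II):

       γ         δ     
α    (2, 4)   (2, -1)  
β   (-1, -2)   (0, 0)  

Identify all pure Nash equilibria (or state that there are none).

(α, γ): Player I gets 2 ≥ -1 from β, and Player II gets 4 ≥ -1 from δ — Nash equilibrium.
(α, δ): Player II prefers γ (4 > -1) — not an equilibrium.
(β, γ): Player I prefers α (2 > -1); Player II prefers δ (0 > -2) — not an equilibrium.
(β, δ): Player I prefers α (2 > 0) — not an equilibrium.

(α, γ)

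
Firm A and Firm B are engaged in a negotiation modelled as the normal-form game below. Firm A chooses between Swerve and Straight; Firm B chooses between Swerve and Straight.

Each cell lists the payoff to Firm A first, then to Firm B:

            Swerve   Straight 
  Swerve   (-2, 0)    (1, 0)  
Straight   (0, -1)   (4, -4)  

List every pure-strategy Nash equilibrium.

(Swerve, Swerve): Firm A prefers Straight (0 > -2) — not an equilibrium.
(Swerve, Straight): Firm A prefers Straight (4 > 1) — not an equilibrium.
(Straight, Swerve): Firm A gets 0 ≥ -2 from Swerve, and Firm B gets -1 ≥ -4 from Straight — Nash equilibrium.
(Straight, Straight): Firm B prefers Swerve (-1 > -4) — not an equilibrium.

(Straight, Swerve)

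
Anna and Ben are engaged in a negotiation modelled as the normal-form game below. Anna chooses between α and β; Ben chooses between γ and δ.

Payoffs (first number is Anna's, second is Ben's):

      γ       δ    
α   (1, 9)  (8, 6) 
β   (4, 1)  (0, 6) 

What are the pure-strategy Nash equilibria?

(α, γ): Anna prefers β (4 > 1) — not an equilibrium.
(α, δ): Ben prefers γ (9 > 6) — not an equilibrium.
(β, γ): Ben prefers δ (6 > 1) — not an equilibrium.
(β, δ): Anna prefers α (8 > 0) — not an equilibrium.

none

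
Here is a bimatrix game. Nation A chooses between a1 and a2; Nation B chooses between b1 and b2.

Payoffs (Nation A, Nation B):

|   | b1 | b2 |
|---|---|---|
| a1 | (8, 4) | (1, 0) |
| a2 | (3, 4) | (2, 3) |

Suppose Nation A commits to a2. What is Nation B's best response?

Against a2, Nation B earns 4 from b1 and 3 from b2.
So b1 is the best response.

b1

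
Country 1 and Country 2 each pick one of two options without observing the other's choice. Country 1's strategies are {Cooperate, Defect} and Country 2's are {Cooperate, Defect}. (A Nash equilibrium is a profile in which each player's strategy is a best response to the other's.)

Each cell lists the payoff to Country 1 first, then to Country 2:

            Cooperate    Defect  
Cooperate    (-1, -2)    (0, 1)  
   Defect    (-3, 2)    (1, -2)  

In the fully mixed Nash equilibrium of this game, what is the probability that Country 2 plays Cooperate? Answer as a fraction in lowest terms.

Let q be the probability that Country 2 plays Cooperate. In a completely mixed equilibrium, Country 1 must be indifferent between Cooperate and Defect.
Country 1's expected payoff from Cooperate is −q; from Defect it is −3q + (1−q).
Setting these equal: −q = −4q + 1, so q = 1/3.

1/3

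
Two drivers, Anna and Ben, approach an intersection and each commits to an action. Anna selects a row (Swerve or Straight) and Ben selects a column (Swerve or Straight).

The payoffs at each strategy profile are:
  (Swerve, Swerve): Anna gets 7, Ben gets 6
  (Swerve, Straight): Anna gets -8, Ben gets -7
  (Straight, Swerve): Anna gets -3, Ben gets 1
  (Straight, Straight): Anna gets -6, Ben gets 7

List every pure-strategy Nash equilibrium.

(Swerve, Swerve) and (Straight, Straight)

(Swerve, Swerve): Anna gets 7 ≥ -3 from Straight, and Ben gets 6 ≥ -7 from Straight — Nash equilibrium.
(Swerve, Straight): Anna prefers Straight (-6 > -8); Ben prefers Swerve (6 > -7) — not an equilibrium.
(Straight, Swerve): Anna prefers Swerve (7 > -3); Ben prefers Straight (7 > 1) — not an equilibrium.
(Straight, Straight): Anna gets -6 ≥ -8 from Swerve, and Ben gets 7 ≥ 1 from Swerve — Nash equilibrium.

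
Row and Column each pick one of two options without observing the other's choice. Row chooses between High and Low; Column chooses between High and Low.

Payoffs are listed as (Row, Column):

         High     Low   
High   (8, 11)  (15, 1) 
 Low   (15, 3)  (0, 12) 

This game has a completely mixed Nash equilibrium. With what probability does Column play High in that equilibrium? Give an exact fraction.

Let c be the probability that Column plays High. In a completely mixed equilibrium, Row must be indifferent between High and Low.
Row's expected payoff from High is 8c + 15(1−c); from Low it is 15c.
Setting these equal: −7c + 15 = 15c, so c = 15/22.

15/22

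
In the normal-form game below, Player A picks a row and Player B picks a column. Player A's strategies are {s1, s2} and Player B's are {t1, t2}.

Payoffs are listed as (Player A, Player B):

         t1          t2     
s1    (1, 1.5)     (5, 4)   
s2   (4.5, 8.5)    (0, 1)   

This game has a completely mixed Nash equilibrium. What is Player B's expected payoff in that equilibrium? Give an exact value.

13/4

First find p, the probability Player A plays s1, from Player B's indifference between t1 and t2: 1.5p + 8.5(1−p) = 4p + (1−p), giving p = 3/4.
Since Player B is indifferent in equilibrium, Player B's expected payoff equals the payoff from either column against (3/4, 1/4). Using t1: 1.5(3/4) + 8.5(1/4) = 13/4.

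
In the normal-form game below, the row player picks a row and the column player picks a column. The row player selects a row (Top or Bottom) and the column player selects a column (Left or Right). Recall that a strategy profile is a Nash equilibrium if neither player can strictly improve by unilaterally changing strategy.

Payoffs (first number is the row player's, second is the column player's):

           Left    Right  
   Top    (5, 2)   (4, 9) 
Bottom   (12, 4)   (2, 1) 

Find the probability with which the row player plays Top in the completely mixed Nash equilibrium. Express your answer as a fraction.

3/10

Let r be the probability that the row player plays Top. In a completely mixed equilibrium, the column player must be indifferent between Left and Right.
The column player's expected payoff from Left is 2r + 4(1−r); from Right it is 9r + (1−r).
Setting these equal: −2r + 4 = 8r + 1, so r = 3/10.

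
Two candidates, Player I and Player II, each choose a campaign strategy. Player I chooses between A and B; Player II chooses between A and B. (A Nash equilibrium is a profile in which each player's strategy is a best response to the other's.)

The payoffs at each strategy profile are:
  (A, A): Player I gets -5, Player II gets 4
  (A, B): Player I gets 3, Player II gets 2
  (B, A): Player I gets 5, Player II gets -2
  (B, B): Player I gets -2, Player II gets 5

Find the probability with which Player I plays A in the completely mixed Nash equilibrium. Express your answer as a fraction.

7/9

Let p be the probability that Player I plays A. In a completely mixed equilibrium, Player II must be indifferent between A and B.
Player II's expected payoff from A is 4p − 2(1−p); from B it is 2p + 5(1−p).
Setting these equal: 6p − 2 = −3p + 5, so p = 7/9.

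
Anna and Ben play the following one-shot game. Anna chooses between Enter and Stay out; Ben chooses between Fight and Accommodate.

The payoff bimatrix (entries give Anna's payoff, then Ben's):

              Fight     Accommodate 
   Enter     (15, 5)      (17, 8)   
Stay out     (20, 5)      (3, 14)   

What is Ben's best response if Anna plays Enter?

Accommodate

Against Enter, Ben earns 5 from Fight and 8 from Accommodate.
So Accommodate is the best response.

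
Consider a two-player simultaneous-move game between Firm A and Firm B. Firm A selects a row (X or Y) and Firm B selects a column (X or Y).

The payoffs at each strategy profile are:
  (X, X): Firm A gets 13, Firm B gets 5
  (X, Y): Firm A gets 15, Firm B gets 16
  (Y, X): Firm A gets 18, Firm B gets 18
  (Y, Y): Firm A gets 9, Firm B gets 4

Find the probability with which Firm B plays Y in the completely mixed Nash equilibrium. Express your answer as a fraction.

5/11

Let q be the probability that Firm B plays X. In a completely mixed equilibrium, Firm A must be indifferent between X and Y.
Firm A's expected payoff from X is 13q + 15(1−q); from Y it is 18q + 9(1−q).
Setting these equal: −2q + 15 = 9q + 9, so q = 6/11.
Therefore Firm B plays Y with probability 1 − 6/11 = 5/11.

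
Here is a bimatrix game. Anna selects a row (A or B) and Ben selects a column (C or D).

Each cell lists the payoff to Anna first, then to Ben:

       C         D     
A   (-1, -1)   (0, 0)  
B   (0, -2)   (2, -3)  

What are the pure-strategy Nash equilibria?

(B, C)

(A, C): Anna prefers B (0 > -1); Ben prefers D (0 > -1) — not an equilibrium.
(A, D): Anna prefers B (2 > 0) — not an equilibrium.
(B, C): Anna gets 0 ≥ -1 from A, and Ben gets -2 ≥ -3 from D — Nash equilibrium.
(B, D): Ben prefers C (-2 > -3) — not an equilibrium.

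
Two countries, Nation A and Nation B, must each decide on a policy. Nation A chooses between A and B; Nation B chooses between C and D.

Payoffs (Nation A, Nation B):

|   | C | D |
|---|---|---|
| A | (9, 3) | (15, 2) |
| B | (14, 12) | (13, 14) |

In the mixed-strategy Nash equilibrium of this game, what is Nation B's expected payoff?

6

First find x, the probability Nation A plays A, from Nation B's indifference between C and D: 3x + 12(1−x) = 2x + 14(1−x), giving x = 2/3.
Since Nation B is indifferent in equilibrium, Nation B's expected payoff equals the payoff from either column against (2/3, 1/3). Using C: 3(2/3) + 12(1/3) = 6.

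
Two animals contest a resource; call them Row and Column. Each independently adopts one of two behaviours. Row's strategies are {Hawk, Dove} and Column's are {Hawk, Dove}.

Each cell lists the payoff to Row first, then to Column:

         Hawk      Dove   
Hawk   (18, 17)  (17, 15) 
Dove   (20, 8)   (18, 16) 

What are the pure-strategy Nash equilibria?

(Dove, Dove)

(Hawk, Hawk): Row prefers Dove (20 > 18) — not an equilibrium.
(Hawk, Dove): Row prefers Dove (18 > 17); Column prefers Hawk (17 > 15) — not an equilibrium.
(Dove, Hawk): Column prefers Dove (16 > 8) — not an equilibrium.
(Dove, Dove): Row gets 18 ≥ 17 from Hawk, and Column gets 16 ≥ 8 from Hawk — Nash equilibrium.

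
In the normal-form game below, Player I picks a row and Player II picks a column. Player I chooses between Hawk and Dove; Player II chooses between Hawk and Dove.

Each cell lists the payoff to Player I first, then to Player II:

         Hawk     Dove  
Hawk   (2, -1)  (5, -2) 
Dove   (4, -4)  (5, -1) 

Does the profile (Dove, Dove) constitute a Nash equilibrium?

Yes

At (Dove, Dove), Player I earns 5; switching to Hawk would give 5, so Player I has no profitable deviation.
Player II earns -1; switching to Hawk would give -4, so Player II has no profitable deviation.
Neither player can gain by a unilateral deviation, so this profile is a Nash equilibrium.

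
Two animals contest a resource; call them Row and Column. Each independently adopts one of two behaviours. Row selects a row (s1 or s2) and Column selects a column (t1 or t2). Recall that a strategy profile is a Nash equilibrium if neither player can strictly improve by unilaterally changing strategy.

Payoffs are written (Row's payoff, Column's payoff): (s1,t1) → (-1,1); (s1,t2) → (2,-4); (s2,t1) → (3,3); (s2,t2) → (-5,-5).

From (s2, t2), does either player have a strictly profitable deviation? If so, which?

Row at (s2, t2) earns -5; deviating to s1 yields 2 — a strict improvement.
Column earns -5; deviating to t1 yields 3 — a strict improvement.
Both Row and Column have strictly profitable deviations.

Both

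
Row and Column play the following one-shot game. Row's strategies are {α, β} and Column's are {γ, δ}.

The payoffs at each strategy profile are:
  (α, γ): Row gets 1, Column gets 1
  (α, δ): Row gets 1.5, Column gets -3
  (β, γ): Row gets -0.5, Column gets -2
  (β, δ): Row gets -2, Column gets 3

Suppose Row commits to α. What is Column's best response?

γ

Against α, Column earns 1 from γ and -3 from δ.
So γ is the best response.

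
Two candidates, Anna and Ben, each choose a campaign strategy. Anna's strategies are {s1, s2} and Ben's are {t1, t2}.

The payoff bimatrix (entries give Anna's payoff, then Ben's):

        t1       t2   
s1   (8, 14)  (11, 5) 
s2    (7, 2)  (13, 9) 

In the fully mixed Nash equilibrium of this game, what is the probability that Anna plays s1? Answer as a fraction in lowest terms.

7/16

Let p be the probability that Anna plays s1. In a completely mixed equilibrium, Ben must be indifferent between t1 and t2.
Ben's expected payoff from t1 is 14p + 2(1−p); from t2 it is 5p + 9(1−p).
Setting these equal: 12p + 2 = −4p + 9, so p = 7/16.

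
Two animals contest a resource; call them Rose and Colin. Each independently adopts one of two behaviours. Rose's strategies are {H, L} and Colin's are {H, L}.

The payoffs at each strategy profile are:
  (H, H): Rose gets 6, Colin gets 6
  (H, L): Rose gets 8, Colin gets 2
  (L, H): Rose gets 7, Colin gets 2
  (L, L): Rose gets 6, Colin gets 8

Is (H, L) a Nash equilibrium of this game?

At (H, L), Rose earns 8; switching to L would give 6, so Rose has no profitable deviation.
Colin earns 2; switching to H would give 6, so Colin would deviate.
Since at least one player can profitably deviate, this is not a Nash equilibrium.

No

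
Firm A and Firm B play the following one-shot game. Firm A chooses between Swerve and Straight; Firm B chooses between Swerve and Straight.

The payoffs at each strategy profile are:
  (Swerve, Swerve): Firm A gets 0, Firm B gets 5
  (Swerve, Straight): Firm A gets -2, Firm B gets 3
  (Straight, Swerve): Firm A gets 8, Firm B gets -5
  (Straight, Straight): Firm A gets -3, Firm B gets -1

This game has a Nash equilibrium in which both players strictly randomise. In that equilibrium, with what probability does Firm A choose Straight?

Let x be the probability that Firm A plays Swerve. In a completely mixed equilibrium, Firm B must be indifferent between Swerve and Straight.
Firm B's expected payoff from Swerve is 5x − 5(1−x); from Straight it is 3x − (1−x).
Setting these equal: 10x − 5 = 4x − 1, so x = 2/3.
Therefore Firm A plays Straight with probability 1 − 2/3 = 1/3.

1/3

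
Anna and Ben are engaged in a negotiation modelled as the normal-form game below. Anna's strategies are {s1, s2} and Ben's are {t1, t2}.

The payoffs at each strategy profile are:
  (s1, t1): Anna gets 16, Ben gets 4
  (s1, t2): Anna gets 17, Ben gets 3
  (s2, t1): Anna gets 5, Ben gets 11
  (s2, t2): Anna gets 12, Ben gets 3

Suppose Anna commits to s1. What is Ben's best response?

Against s1, Ben earns 4 from t1 and 3 from t2.
So t1 is the best response.

t1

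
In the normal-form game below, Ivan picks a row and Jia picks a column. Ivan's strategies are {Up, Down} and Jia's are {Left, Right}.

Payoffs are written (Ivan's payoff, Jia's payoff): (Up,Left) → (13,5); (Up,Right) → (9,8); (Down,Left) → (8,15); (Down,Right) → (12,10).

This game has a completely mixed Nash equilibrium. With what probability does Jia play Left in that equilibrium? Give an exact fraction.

3/8

Let q be the probability that Jia plays Left. In a completely mixed equilibrium, Ivan must be indifferent between Up and Down.
Ivan's expected payoff from Up is 13q + 9(1−q); from Down it is 8q + 12(1−q).
Setting these equal: 4q + 9 = −4q + 12, so q = 3/8.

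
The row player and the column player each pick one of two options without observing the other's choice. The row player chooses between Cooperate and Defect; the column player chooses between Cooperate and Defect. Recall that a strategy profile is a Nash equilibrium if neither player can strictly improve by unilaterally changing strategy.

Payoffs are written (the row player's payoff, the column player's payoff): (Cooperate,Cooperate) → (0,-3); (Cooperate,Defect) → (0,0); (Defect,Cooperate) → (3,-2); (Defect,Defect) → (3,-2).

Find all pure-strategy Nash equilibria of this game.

(Defect, Cooperate) and (Defect, Defect)

(Cooperate, Cooperate): the row player prefers Defect (3 > 0); the column player prefers Defect (0 > -3) — not an equilibrium.
(Cooperate, Defect): the row player prefers Defect (3 > 0) — not an equilibrium.
(Defect, Cooperate): the row player gets 3 ≥ 0 from Cooperate, and the column player gets -2 ≥ -2 from Defect — Nash equilibrium.
(Defect, Defect): the row player gets 3 ≥ 0 from Cooperate, and the column player gets -2 ≥ -2 from Cooperate — Nash equilibrium.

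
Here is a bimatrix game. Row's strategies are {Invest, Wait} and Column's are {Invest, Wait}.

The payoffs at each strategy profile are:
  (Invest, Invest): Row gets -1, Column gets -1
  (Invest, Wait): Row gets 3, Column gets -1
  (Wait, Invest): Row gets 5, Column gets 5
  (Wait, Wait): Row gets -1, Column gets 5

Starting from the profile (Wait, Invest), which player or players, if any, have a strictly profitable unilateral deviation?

Neither

Row at (Wait, Invest) earns 5; deviating to Invest yields -1 — not better.
Column earns 5; deviating to Wait yields 5 — not better.
Neither player can strictly improve; the profile is a Nash equilibrium.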